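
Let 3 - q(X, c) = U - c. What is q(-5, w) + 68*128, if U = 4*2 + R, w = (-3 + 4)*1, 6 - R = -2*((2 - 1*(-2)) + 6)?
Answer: 8674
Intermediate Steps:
R = 26 (R = 6 - (-2)*((2 - 1*(-2)) + 6) = 6 - (-2)*((2 + 2) + 6) = 6 - (-2)*(4 + 6) = 6 - (-2)*10 = 6 - 1*(-20) = 6 + 20 = 26)
w = 1 (w = 1*1 = 1)
U = 34 (U = 4*2 + 26 = 8 + 26 = 34)
q(X, c) = -31 + c (q(X, c) = 3 - (34 - c) = 3 + (-34 + c) = -31 + c)
q(-5, w) + 68*128 = (-31 + 1) + 68*128 = -30 + 8704 = 8674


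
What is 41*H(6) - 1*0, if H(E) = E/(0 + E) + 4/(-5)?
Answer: 41/5 ≈ 8.2000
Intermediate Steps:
H(E) = 1/5 (H(E) = E/E + 4*(-1/5) = 1 - 4/5 = 1/5)
41*H(6) - 1*0 = 41*(1/5) - 1*0 = 41/5 + 0 = 41/5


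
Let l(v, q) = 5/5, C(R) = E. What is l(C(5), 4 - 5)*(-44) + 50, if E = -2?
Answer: 6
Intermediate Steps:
C(R) = -2
l(v, q) = 1 (l(v, q) = 5*(⅕) = 1)
l(C(5), 4 - 5)*(-44) + 50 = 1*(-44) + 50 = -44 + 50 = 6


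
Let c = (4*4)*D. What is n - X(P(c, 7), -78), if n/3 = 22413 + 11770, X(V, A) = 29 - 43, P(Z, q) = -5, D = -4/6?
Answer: 102563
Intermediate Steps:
D = -⅔ (D = -4*⅙ = -⅔ ≈ -0.66667)
c = -32/3 (c = (4*4)*(-⅔) = 16*(-⅔) = -32/3 ≈ -10.667)
X(V, A) = -14
n = 102549 (n = 3*(22413 + 11770) = 3*34183 = 102549)
n - X(P(c, 7), -78) = 102549 - 1*(-14) = 102549 + 14 = 102563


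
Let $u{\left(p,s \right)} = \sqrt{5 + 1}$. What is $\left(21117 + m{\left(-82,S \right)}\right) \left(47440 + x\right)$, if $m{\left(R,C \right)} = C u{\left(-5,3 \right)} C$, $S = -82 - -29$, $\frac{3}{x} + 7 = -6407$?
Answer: $\frac{2141828025123}{2138} + \frac{284907653671 \sqrt{6}}{2138} \approx 1.3282 \cdot 10^{9}$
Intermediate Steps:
$x = - \frac{1}{2138}$ ($x = \frac{3}{-7 - 6407} = \frac{3}{-6414} = 3 \left(- \frac{1}{6414}\right) = - \frac{1}{2138} \approx -0.00046773$)
$u{\left(p,s \right)} = \sqrt{6}$
$S = -53$ ($S = -82 + 29 = -53$)
$m{\left(R,C \right)} = \sqrt{6} C^{2}$ ($m{\left(R,C \right)} = C \sqrt{6} C = \sqrt{6} C^{2}$)
$\left(21117 + m{\left(-82,S \right)}\right) \left(47440 + x\right) = \left(21117 + \sqrt{6} \left(-53\right)^{2}\right) \left(47440 - \frac{1}{2138}\right) = \left(21117 + \sqrt{6} \cdot 2809\right) \frac{101426719}{2138} = \left(21117 + 2809 \sqrt{6}\right) \frac{101426719}{2138} = \frac{2141828025123}{2138} + \frac{284907653671 \sqrt{6}}{2138}$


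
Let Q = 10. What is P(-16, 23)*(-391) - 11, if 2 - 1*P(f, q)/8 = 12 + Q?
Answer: 62549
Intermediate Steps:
P(f, q) = -160 (P(f, q) = 16 - 8*(12 + 10) = 16 - 8*22 = 16 - 176 = -160)
P(-16, 23)*(-391) - 11 = -160*(-391) - 11 = 62560 - 11 = 62549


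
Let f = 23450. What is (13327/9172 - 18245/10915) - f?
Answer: -469531437987/20022476 ≈ -23450.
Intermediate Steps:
(13327/9172 - 18245/10915) - f = (13327/9172 - 18245/10915) - 1*23450 = (13327*(1/9172) - 18245*1/10915) - 23450 = (13327/9172 - 3649/2183) - 23450 = -4375787/20022476 - 23450 = -469531437987/20022476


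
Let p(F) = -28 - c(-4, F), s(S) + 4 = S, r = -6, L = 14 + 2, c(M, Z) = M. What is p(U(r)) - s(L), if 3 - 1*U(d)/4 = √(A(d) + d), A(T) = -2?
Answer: -36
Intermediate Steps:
L = 16
U(d) = 12 - 4*√(-2 + d)
s(S) = -4 + S
p(F) = -24 (p(F) = -28 - 1*(-4) = -28 + 4 = -24)
p(U(r)) - s(L) = -24 - (-4 + 16) = -24 - 1*12 = -24 - 12 = -36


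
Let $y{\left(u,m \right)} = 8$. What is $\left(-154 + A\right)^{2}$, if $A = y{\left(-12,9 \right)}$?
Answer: $21316$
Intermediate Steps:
$A = 8$
$\left(-154 + A\right)^{2} = \left(-154 + 8\right)^{2} = \left(-146\right)^{2} = 21316$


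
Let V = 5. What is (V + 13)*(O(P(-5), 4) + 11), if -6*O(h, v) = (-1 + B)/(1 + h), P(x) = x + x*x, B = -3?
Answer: 1390/7 ≈ 198.57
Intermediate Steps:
P(x) = x + x²
O(h, v) = 2/(3*(1 + h)) (O(h, v) = -(-1 - 3)/(6*(1 + h)) = -(-2)/(3*(1 + h)) = 2/(3*(1 + h)))
(V + 13)*(O(P(-5), 4) + 11) = (5 + 13)*(2/(3*(1 - 5*(1 - 5))) + 11) = 18*(2/(3*(1 - 5*(-4))) + 11) = 18*(2/(3*(1 + 20)) + 11) = 18*((⅔)/21 + 11) = 18*((⅔)*(1/21) + 11) = 18*(2/63 + 11) = 18*(695/63) = 1390/7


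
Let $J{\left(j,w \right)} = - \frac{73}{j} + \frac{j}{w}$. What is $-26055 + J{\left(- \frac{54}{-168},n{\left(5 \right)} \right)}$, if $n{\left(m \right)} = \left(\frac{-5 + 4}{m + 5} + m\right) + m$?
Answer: $- \frac{36426961}{1386} \approx -26282.0$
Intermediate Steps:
$n{\left(m \right)} = - \frac{1}{5 + m} + 2 m$ ($n{\left(m \right)} = \left(- \frac{1}{5 + m} + m\right) + m = \left(m - \frac{1}{5 + m}\right) + m = - \frac{1}{5 + m} + 2 m$)
$-26055 + J{\left(- \frac{54}{-168},n{\left(5 \right)} \right)} = -26055 + \left(- \frac{73}{\left(-54\right) \frac{1}{-168}} + \frac{\left(-54\right) \frac{1}{-168}}{\frac{1}{5 + 5} \left(-1 + 2 \cdot 5^{2} + 10 \cdot 5\right)}\right) = -26055 + \left(- \frac{73}{\left(-54\right) \left(- \frac{1}{168}\right)} + \frac{\left(-54\right) \left(- \frac{1}{168}\right)}{\frac{1}{10} \left(-1 + 2 \cdot 25 + 50\right)}\right) = -26055 + \left(- \frac{73}{\frac{9}{28}} + \frac{9}{28 \frac{-1 + 50 + 50}{10}}\right) = -26055 + \left(\left(-73\right) \frac{28}{9} + \frac{9}{28 \cdot \frac{1}{10} \cdot 99}\right) = -26055 - \left(\frac{2044}{9} - \frac{9}{28 \cdot \frac{99}{10}}\right) = -26055 + \left(- \frac{2044}{9} + \frac{9}{28} \cdot \frac{10}{99}\right) = -26055 + \left(- \frac{2044}{9} + \frac{5}{154}\right) = -26055 - \frac{314731}{1386} = - \frac{36426961}{1386}$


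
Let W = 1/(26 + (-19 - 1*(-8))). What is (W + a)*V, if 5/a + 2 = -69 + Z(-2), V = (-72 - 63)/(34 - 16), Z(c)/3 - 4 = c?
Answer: 1/13 ≈ 0.076923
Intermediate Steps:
Z(c) = 12 + 3*c
V = -15/2 (V = -135/18 = -135*1/18 = -15/2 ≈ -7.5000)
a = -1/13 (a = 5/(-2 + (-69 + (12 + 3*(-2)))) = 5/(-2 + (-69 + (12 - 6))) = 5/(-2 + (-69 + 6)) = 5/(-2 - 63) = 5/(-65) = 5*(-1/65) = -1/13 ≈ -0.076923)
W = 1/15 (W = 1/(26 + (-19 + 8)) = 1/(26 - 11) = 1/15 ≈ 0.066667)
(W + a)*V = (1/15 - 1/13)*(-15/2) = -2/195*(-15/2) = 1/13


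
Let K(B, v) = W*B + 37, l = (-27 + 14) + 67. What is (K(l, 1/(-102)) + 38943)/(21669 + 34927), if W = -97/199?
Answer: 3875891/5631302 ≈ 0.68828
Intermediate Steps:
W = -97/199 (W = -97*1/199 = -97/199 ≈ -0.48744)
l = 54 (l = -13 + 67 = 54)
K(B, v) = 37 - 97*B/199 (K(B, v) = -97*B/199 + 37 = 37 - 97*B/199)
(K(l, 1/(-102)) + 38943)/(21669 + 34927) = ((37 - 97/199*54) + 38943)/(21669 + 34927) = ((37 - 5238/199) + 38943)/56596 = (2125/199 + 38943)*(1/56596) = (7751782/199)*(1/56596) = 3875891/5631302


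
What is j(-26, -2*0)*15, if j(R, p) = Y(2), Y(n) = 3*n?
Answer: 90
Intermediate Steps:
j(R, p) = 6 (j(R, p) = 3*2 = 6)
j(-26, -2*0)*15 = 6*15 = 90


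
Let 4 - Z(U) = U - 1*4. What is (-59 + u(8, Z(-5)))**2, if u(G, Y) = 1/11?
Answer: 419904/121 ≈ 3470.3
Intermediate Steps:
Z(U) = 8 - U (Z(U) = 4 - (U - 1*4) = 4 - (U - 4) = 4 - (-4 + U) = 4 + (4 - U) = 8 - U)
u(G, Y) = 1/11
(-59 + u(8, Z(-5)))**2 = (-59 + 1/11)**2 = (-648/11)**2 = 419904/121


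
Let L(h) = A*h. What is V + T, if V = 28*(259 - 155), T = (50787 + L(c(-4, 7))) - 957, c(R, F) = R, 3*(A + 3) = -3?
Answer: 52758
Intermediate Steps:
A = -4 (A = -3 + (⅓)*(-3) = -3 - 1 = -4)
L(h) = -4*h
T = 49846 (T = (50787 - 4*(-4)) - 957 = (50787 + 16) - 957 = 50803 - 957 = 49846)
V = 2912 (V = 28*104 = 2912)
V + T = 2912 + 49846 = 52758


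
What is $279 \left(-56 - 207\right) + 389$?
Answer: $-72988$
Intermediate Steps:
$279 \left(-56 - 207\right) + 389 = 279 \left(-263\right) + 389 = -73377 + 389 = -72988$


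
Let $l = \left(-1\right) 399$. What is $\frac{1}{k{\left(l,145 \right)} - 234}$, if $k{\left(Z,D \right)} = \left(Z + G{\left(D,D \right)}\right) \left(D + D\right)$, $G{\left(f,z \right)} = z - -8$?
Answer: $- \frac{1}{71574} \approx -1.3972 \cdot 10^{-5}$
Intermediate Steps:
$l = -399$
$G{\left(f,z \right)} = 8 + z$ ($G{\left(f,z \right)} = z + 8 = 8 + z$)
$k{\left(Z,D \right)} = 2 D \left(8 + D + Z\right)$ ($k{\left(Z,D \right)} = \left(Z + \left(8 + D\right)\right) \left(D + D\right) = \left(8 + D + Z\right) 2 D = 2 D \left(8 + D + Z\right)$)
$\frac{1}{k{\left(l,145 \right)} - 234} = \frac{1}{2 \cdot 145 \left(8 + 145 - 399\right) - 234} = \frac{1}{2 \cdot 145 \left(-246\right) - 234} = \frac{1}{-71340 - 234} = \frac{1}{-71574} = - \frac{1}{71574}$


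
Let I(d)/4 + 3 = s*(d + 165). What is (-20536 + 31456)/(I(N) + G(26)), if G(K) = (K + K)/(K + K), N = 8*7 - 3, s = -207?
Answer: -2184/36103 ≈ -0.060494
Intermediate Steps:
N = 53 (N = 56 - 3 = 53)
I(d) = -136632 - 828*d (I(d) = -12 + 4*(-207*(d + 165)) = -12 + 4*(-207*(165 + d)) = -12 + 4*(-34155 - 207*d) = -12 + (-136620 - 828*d) = -136632 - 828*d)
G(K) = 1 (G(K) = (2*K)/((2*K)) = (2*K)*(1/(2*K)) = 1)
(-20536 + 31456)/(I(N) + G(26)) = (-20536 + 31456)/((-136632 - 828*53) + 1) = 10920/((-136632 - 43884) + 1) = 10920/(-180516 + 1) = 10920/(-180515) = 10920*(-1/180515) = -2184/36103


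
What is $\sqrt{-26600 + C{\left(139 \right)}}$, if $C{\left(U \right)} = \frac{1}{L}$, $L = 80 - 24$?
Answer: $\frac{3 i \sqrt{2317154}}{28} \approx 163.09 i$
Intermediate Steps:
$L = 56$
$C{\left(U \right)} = \frac{1}{56}$
$\sqrt{-26600 + C{\left(139 \right)}} = \sqrt{-26600 + \frac{1}{56}} = \sqrt{- \frac{1489599}{56}} = \frac{3 i \sqrt{2317154}}{28}$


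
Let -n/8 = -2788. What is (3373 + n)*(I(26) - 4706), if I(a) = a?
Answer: -120168360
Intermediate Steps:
n = 22304 (n = -8*(-2788) = 22304)
(3373 + n)*(I(26) - 4706) = (3373 + 22304)*(26 - 4706) = 25677*(-4680) = -120168360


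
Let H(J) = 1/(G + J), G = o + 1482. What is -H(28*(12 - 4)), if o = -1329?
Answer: -1/377 ≈ -0.0026525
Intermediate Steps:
G = 153 (G = -1329 + 1482 = 153)
H(J) = 1/(153 + J)
-H(28*(12 - 4)) = -1/(153 + 28*(12 - 4)) = -1/(153 + 28*8) = -1/(153 + 224) = -1/377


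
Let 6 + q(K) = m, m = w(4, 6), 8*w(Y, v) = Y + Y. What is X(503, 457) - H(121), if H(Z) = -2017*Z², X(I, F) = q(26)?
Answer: 29530892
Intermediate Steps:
w(Y, v) = Y/4 (w(Y, v) = (Y + Y)/8 = (2*Y)/8 = Y/4)
m = 1 (m = (¼)*4 = 1)
q(K) = -5 (q(K) = -6 + 1 = -5)
X(I, F) = -5
X(503, 457) - H(121) = -5 - (-2017)*121² = -5 - (-2017)*14641 = -5 - 1*(-29530897) = -5 + 29530897 = 29530892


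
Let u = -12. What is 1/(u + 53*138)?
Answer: 1/7302 ≈ 0.00013695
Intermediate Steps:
1/(u + 53*138) = 1/(-12 + 53*138) = 1/(-12 + 7314) = 1/7302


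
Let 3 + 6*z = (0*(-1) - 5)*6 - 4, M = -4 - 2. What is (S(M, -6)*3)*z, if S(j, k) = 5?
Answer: -185/2 ≈ -92.500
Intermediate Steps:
M = -6
z = -37/6 (z = -½ + ((0*(-1) - 5)*6 - 4)/6 = -½ + ((0 - 5)*6 - 4)/6 = -½ + (-5*6 - 4)/6 = -½ + (-30 - 4)/6 = -½ + (⅙)*(-34) = -½ - 17/3 = -37/6 ≈ -6.1667)
(S(M, -6)*3)*z = (5*3)*(-37/6) = 15*(-37/6) = -185/2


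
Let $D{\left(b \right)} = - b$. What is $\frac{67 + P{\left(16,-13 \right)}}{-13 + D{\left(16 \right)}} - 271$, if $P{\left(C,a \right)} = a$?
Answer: $- \frac{7913}{29} \approx -272.86$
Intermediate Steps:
$\frac{67 + P{\left(16,-13 \right)}}{-13 + D{\left(16 \right)}} - 271 = \frac{67 - 13}{-13 - 16} - 271 = \frac{54}{-13 - 16} - 271 = \frac{54}{-29} - 271 = 54 \left(- \frac{1}{29}\right) - 271 = - \frac{54}{29} - 271 = - \frac{7913}{29}$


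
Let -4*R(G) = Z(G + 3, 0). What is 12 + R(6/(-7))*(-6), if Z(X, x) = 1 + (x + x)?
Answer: 27/2 ≈ 13.500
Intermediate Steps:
Z(X, x) = 1 + 2*x
R(G) = -1/4 (R(G) = -(1 + 2*0)/4 = -(1 + 0)/4 = -1/4*1 = -1/4)
12 + R(6/(-7))*(-6) = 12 - 1/4*(-6) = 12 + 3/2 = 27/2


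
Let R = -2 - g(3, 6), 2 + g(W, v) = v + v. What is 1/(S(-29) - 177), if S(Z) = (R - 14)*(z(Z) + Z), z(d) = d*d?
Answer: -1/21289 ≈ -4.6973e-5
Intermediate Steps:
g(W, v) = -2 + 2*v (g(W, v) = -2 + (v + v) = -2 + 2*v)
z(d) = d²
R = -12 (R = -2 - (-2 + 2*6) = -2 - (-2 + 12) = -2 - 1*10 = -2 - 10 = -12)
S(Z) = -26*Z - 26*Z² (S(Z) = (-12 - 14)*(Z² + Z) = -26*(Z + Z²) = -26*Z - 26*Z²)
1/(S(-29) - 177) = 1/(26*(-29)*(-1 - 1*(-29)) - 177) = 1/(26*(-29)*(-1 + 29) - 177) = 1/(26*(-29)*28 - 177) = 1/(-21112 - 177) = 1/(-21289) = -1/21289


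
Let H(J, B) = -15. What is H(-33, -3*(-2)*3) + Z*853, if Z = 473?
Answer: 403454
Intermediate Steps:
H(-33, -3*(-2)*3) + Z*853 = -15 + 473*853 = -15 + 403469 = 403454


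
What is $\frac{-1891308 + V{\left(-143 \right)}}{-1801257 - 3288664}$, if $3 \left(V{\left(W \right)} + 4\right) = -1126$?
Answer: $\frac{5675062}{15269763} \approx 0.37165$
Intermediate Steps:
$V{\left(W \right)} = - \frac{1138}{3}$ ($V{\left(W \right)} = -4 + \frac{1}{3} \left(-1126\right) = -4 - \frac{1126}{3} = - \frac{1138}{3}$)
$\frac{-1891308 + V{\left(-143 \right)}}{-1801257 - 3288664} = \frac{-1891308 - \frac{1138}{3}}{-1801257 - 3288664} = - \frac{5675062}{3 \left(-1801257 - 3288664\right)} = - \frac{5675062}{3 \left(-5089921\right)} = \left(- \frac{5675062}{3}\right) \left(- \frac{1}{5089921}\right) = \frac{5675062}{15269763}$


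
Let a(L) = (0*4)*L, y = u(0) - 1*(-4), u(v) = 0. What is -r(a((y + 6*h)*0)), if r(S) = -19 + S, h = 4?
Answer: 19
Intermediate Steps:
y = 4 (y = 0 - 1*(-4) = 0 + 4 = 4)
a(L) = 0 (a(L) = 0*L = 0)
-r(a((y + 6*h)*0)) = -(-19 + 0) = -1*(-19) = 19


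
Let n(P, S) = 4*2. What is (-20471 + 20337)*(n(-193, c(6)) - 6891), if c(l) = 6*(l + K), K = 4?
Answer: 922322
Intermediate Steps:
c(l) = 24 + 6*l (c(l) = 6*(l + 4) = 6*(4 + l) = 24 + 6*l)
n(P, S) = 8
(-20471 + 20337)*(n(-193, c(6)) - 6891) = (-20471 + 20337)*(8 - 6891) = -134*(-6883) = 922322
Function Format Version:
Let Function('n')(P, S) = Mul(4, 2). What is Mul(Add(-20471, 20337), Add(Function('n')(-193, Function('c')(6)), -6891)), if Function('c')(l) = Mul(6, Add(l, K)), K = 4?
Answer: 922322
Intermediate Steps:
Function('c')(l) = Add(24, Mul(6, l)) (Function('c')(l) = Mul(6, Add(l, 4)) = Mul(6, Add(4, l)) = Add(24, Mul(6, l)))
Function('n')(P, S) = 8
Mul(Add(-20471, 20337), Add(Function('n')(-193, Function('c')(6)), -6891)) = Mul(Add(-20471, 20337), Add(8, -6891)) = Mul(-134, -6883) = 922322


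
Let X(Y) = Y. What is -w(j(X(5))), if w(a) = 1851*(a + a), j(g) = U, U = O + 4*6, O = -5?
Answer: -70338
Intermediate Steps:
U = 19 (U = -5 + 4*6 = -5 + 24 = 19)
j(g) = 19
w(a) = 3702*a (w(a) = 1851*(2*a) = 3702*a)
-w(j(X(5))) = -3702*19 = -1*70338 = -70338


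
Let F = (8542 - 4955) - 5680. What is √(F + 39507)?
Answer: √37414 ≈ 193.43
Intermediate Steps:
F = -2093 (F = 3587 - 5680 = -2093)
√(F + 39507) = √(-2093 + 39507) = √37414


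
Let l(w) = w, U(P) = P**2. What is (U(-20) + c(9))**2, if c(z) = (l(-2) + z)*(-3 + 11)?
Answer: 207936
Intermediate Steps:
c(z) = -16 + 8*z (c(z) = (-2 + z)*(-3 + 11) = (-2 + z)*8 = -16 + 8*z)
(U(-20) + c(9))**2 = ((-20)**2 + (-16 + 8*9))**2 = (400 + (-16 + 72))**2 = (400 + 56)**2 = 456**2 = 207936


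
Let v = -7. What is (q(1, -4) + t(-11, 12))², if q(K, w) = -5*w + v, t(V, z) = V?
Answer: 4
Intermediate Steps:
q(K, w) = -7 - 5*w (q(K, w) = -5*w - 7 = -7 - 5*w)
(q(1, -4) + t(-11, 12))² = ((-7 - 5*(-4)) - 11)² = ((-7 + 20) - 11)² = (13 - 11)² = 2² = 4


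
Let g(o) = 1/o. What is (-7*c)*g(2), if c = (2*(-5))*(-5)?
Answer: -175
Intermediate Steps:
g(o) = 1/o
c = 50 (c = -10*(-5) = 50)
(-7*c)*g(2) = -7*50/2 = -350*½ = -175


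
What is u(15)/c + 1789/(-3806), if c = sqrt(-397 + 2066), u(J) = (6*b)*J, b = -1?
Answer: -1789/3806 - 90*sqrt(1669)/1669 ≈ -2.6730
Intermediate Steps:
u(J) = -6*J (u(J) = (6*(-1))*J = -6*J)
c = sqrt(1669) ≈ 40.853
u(15)/c + 1789/(-3806) = (-6*15)/(sqrt(1669)) + 1789/(-3806) = -90*sqrt(1669)/1669 + 1789*(-1/3806) = -90*sqrt(1669)/1669 - 1789/3806 = -1789/3806 - 90*sqrt(1669)/1669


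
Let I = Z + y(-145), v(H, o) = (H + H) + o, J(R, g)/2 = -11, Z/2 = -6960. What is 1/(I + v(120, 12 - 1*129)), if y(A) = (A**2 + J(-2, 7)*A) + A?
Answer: 1/10273 ≈ 9.7343e-5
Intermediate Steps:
Z = -13920 (Z = 2*(-6960) = -13920)
J(R, g) = -22 (J(R, g) = 2*(-11) = -22)
v(H, o) = o + 2*H (v(H, o) = 2*H + o = o + 2*H)
y(A) = A**2 - 21*A (y(A) = (A**2 - 22*A) + A = A**2 - 21*A)
I = 10150 (I = -13920 - 145*(-21 - 145) = -13920 - 145*(-166) = -13920 + 24070 = 10150)
1/(I + v(120, 12 - 1*129)) = 1/(10150 + ((12 - 1*129) + 2*120)) = 1/(10150 + ((12 - 129) + 240)) = 1/(10150 + (-117 + 240)) = 1/(10150 + 123) = 1/10273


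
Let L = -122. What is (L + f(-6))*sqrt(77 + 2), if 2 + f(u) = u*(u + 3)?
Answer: -106*sqrt(79) ≈ -942.15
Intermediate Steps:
f(u) = -2 + u*(3 + u) (f(u) = -2 + u*(u + 3) = -2 + u*(3 + u))
(L + f(-6))*sqrt(77 + 2) = (-122 + (-2 + (-6)**2 + 3*(-6)))*sqrt(77 + 2) = (-122 + (-2 + 36 - 18))*sqrt(79) = (-122 + 16)*sqrt(79) = -106*sqrt(79)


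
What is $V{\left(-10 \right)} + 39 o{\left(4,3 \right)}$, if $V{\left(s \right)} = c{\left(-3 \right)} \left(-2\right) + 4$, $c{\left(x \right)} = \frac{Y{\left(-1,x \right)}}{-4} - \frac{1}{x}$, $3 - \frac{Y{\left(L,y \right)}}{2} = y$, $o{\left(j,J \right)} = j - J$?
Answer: $\frac{145}{3} \approx 48.333$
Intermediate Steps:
$Y{\left(L,y \right)} = 6 - 2 y$
$c{\left(x \right)} = - \frac{3}{2} + \frac{x}{2} - \frac{1}{x}$ ($c{\left(x \right)} = \frac{6 - 2 x}{-4} - \frac{1}{x} = \left(6 - 2 x\right) \left(- \frac{1}{4}\right) - \frac{1}{x} = \left(- \frac{3}{2} + \frac{x}{2}\right) - \frac{1}{x} = - \frac{3}{2} + \frac{x}{2} - \frac{1}{x}$)
$V{\left(s \right)} = \frac{28}{3}$ ($V{\left(s \right)} = \frac{-2 - 3 \left(-3 - 3\right)}{2 \left(-3\right)} \left(-2\right) + 4 = \frac{1}{2} \left(- \frac{1}{3}\right) \left(-2 - -18\right) \left(-2\right) + 4 = \frac{1}{2} \left(- \frac{1}{3}\right) \left(-2 + 18\right) \left(-2\right) + 4 = \frac{1}{2} \left(- \frac{1}{3}\right) 16 \left(-2\right) + 4 = \left(- \frac{8}{3}\right) \left(-2\right) + 4 = \frac{16}{3} + 4 = \frac{28}{3}$)
$V{\left(-10 \right)} + 39 o{\left(4,3 \right)} = \frac{28}{3} + 39 \left(4 - 3\right) = \frac{28}{3} + 39 \cdot 1 = \frac{28}{3} + 39 = \frac{145}{3}$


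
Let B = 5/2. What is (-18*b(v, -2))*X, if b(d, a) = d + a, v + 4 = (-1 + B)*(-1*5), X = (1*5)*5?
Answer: 6075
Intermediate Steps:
B = 5/2 (B = 5*(½) = 5/2 ≈ 2.5000)
X = 25 (X = 5*5 = 25)
v = -23/2 (v = -4 + (-1 + 5/2)*(-1*5) = -4 + (3/2)*(-5) = -4 - 15/2 = -23/2 ≈ -11.500)
b(d, a) = a + d
(-18*b(v, -2))*X = -18*(-2 - 23/2)*25 = -18*(-27/2)*25 = 243*25 = 6075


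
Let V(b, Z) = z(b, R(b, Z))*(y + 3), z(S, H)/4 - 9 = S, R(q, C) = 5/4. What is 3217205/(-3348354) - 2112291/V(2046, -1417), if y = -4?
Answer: 1174375432319/4587244980 ≈ 256.01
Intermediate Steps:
R(q, C) = 5/4 (R(q, C) = 5*(¼) = 5/4)
z(S, H) = 36 + 4*S
V(b, Z) = -36 - 4*b (V(b, Z) = (36 + 4*b)*(-4 + 3) = (36 + 4*b)*(-1) = -36 - 4*b)
3217205/(-3348354) - 2112291/V(2046, -1417) = 3217205/(-3348354) - 2112291/(-36 - 4*2046) = 3217205*(-1/3348354) - 2112291/(-36 - 8184) = -3217205/3348354 - 2112291/(-8220) = -3217205/3348354 - 2112291*(-1/8220) = -3217205/3348354 + 704097/2740 = 1174375432319/4587244980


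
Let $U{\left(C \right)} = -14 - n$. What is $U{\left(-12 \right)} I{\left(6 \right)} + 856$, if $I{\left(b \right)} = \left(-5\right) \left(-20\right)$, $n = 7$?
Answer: $-1244$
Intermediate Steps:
$U{\left(C \right)} = -21$ ($U{\left(C \right)} = -14 - 7 = -21$)
$I{\left(b \right)} = 100$
$U{\left(-12 \right)} I{\left(6 \right)} + 856 = \left(-21\right) 100 + 856 = -2100 + 856 = -1244$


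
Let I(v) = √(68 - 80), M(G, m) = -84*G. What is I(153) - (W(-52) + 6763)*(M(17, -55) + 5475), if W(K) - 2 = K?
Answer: -27167511 + 2*I*√3 ≈ -2.7168e+7 + 3.4641*I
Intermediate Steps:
W(K) = 2 + K
I(v) = 2*I*√3 (I(v) = √(-12) = 2*I*√3)
I(153) - (W(-52) + 6763)*(M(17, -55) + 5475) = 2*I*√3 - ((2 - 52) + 6763)*(-84*17 + 5475) = 2*I*√3 - (-50 + 6763)*(-1428 + 5475) = 2*I*√3 - 6713*4047 = 2*I*√3 - 1*27167511 = 2*I*√3 - 27167511 = -27167511 + 2*I*√3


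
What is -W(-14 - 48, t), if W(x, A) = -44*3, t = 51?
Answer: 132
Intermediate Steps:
W(x, A) = -132
-W(-14 - 48, t) = -1*(-132) = 132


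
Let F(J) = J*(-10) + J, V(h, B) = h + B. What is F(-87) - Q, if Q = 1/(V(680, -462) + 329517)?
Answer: 258182504/329735 ≈ 783.00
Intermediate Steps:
V(h, B) = B + h
F(J) = -9*J (F(J) = -10*J + J = -9*J)
Q = 1/329735 (Q = 1/((-462 + 680) + 329517) = 1/(218 + 329517) = 1/329735 ≈ 3.0327e-6)
F(-87) - Q = -9*(-87) - 1*1/329735 = 783 - 1/329735 = 258182504/329735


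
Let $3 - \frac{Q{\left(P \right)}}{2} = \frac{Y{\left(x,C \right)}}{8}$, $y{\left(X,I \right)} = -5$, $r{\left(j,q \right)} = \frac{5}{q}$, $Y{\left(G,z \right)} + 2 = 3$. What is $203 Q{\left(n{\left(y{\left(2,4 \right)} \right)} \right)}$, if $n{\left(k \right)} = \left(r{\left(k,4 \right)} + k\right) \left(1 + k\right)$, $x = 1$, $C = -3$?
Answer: $\frac{4669}{4} \approx 1167.3$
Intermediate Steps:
$Y{\left(G,z \right)} = 1$ ($Y{\left(G,z \right)} = -2 + 3 = 1$)
$n{\left(k \right)} = \left(1 + k\right) \left(\frac{5}{4} + k\right)$ ($n{\left(k \right)} = \left(\frac{5}{4} + k\right) \left(1 + k\right) = \left(1 + k\right) \left(\frac{5}{4} + k\right)$)
$Q{\left(P \right)} = \frac{23}{4}$ ($Q{\left(P \right)} = 6 - 2 \cdot 1 \cdot \frac{1}{8} = 6 - \frac{1}{4} = \frac{23}{4}$)
$203 Q{\left(n{\left(y{\left(2,4 \right)} \right)} \right)} = 203 \cdot \frac{23}{4} = \frac{4669}{4}$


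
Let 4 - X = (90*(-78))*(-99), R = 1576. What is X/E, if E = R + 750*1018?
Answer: -173744/191269 ≈ -0.90837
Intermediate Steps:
X = -694976 (X = 4 - 90*(-78)*(-99) = 4 - (-7020)*(-99) = 4 - 1*694980 = 4 - 694980 = -694976)
E = 765076 (E = 1576 + 750*1018 = 1576 + 763500 = 765076)
X/E = -694976/765076 = -694976*1/765076 = -173744/191269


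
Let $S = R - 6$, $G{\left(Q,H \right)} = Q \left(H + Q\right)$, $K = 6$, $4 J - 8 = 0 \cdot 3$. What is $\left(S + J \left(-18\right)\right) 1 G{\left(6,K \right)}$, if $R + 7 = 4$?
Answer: $-3240$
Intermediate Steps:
$R = -3$ ($R = -7 + 4 = -3$)
$J = 2$ ($J = 2 + \frac{0 \cdot 3}{4} = 2 + \frac{1}{4} \cdot 0 = 2 + 0 = 2$)
$S = -9$ ($S = -3 - 6 = -9$)
$\left(S + J \left(-18\right)\right) 1 G{\left(6,K \right)} = \left(-9 + 2 \left(-18\right)\right) 1 \cdot 6 \left(6 + 6\right) = \left(-9 - 36\right) 1 \cdot 6 \cdot 12 = - 45 \cdot 1 \cdot 72 = \left(-45\right) 72 = -3240$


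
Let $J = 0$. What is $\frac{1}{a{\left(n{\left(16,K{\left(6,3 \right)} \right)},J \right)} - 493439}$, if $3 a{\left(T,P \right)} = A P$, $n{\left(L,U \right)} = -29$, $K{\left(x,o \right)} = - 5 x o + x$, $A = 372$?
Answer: $- \frac{1}{493439} \approx -2.0266 \cdot 10^{-6}$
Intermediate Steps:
$K{\left(x,o \right)} = x - 5 o x$ ($K{\left(x,o \right)} = - 5 o x + x = x - 5 o x$)
$a{\left(T,P \right)} = 124 P$ ($a{\left(T,P \right)} = \frac{372 P}{3} = 124 P$)
$\frac{1}{a{\left(n{\left(16,K{\left(6,3 \right)} \right)},J \right)} - 493439} = \frac{1}{124 \cdot 0 - 493439} = \frac{1}{0 - 493439} = \frac{1}{-493439} = - \frac{1}{493439}$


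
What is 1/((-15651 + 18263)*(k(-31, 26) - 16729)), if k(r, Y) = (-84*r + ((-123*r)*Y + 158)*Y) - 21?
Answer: 1/6706440600 ≈ 1.4911e-10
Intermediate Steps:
k(r, Y) = -21 - 84*r + Y*(158 - 123*Y*r) (k(r, Y) = (-84*r + (-123*Y*r + 158)*Y) - 21 = (-84*r + (158 - 123*Y*r)*Y) - 21 = (-84*r + Y*(158 - 123*Y*r)) - 21 = -21 - 84*r + Y*(158 - 123*Y*r))
1/((-15651 + 18263)*(k(-31, 26) - 16729)) = 1/((-15651 + 18263)*((-21 - 84*(-31) + 158*26 - 123*(-31)*26²) - 16729)) = 1/(2612*((-21 + 2604 + 4108 - 123*(-31)*676) - 16729)) = 1/(2612*((-21 + 2604 + 4108 + 2577588) - 16729)) = 1/(2612*(2584279 - 16729)) = 1/(2612*2567550) = 1/6706440600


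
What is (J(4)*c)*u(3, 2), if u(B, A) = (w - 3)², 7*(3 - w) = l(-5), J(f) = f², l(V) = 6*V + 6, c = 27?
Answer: 248832/49 ≈ 5078.2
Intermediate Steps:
l(V) = 6 + 6*V
w = 45/7 (w = 3 - (6 + 6*(-5))/7 = 3 - (6 - 30)/7 = 3 - ⅐*(-24) = 3 + 24/7 = 45/7 ≈ 6.4286)
u(B, A) = 576/49 (u(B, A) = (45/7 - 3)² = (24/7)² = 576/49)
(J(4)*c)*u(3, 2) = (4²*27)*(576/49) = (16*27)*(576/49) = 432*(576/49) = 248832/49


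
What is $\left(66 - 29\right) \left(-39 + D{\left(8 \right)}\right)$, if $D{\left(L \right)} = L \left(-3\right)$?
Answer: $-2331$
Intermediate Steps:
$D{\left(L \right)} = - 3 L$
$\left(66 - 29\right) \left(-39 + D{\left(8 \right)}\right) = \left(66 - 29\right) \left(-39 - 24\right) = 37 \left(-63\right) = -2331$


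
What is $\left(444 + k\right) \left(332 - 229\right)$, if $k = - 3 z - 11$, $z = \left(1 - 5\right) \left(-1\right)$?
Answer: $43363$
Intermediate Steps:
$z = 4$ ($z = \left(-4\right) \left(-1\right) = 4$)
$k = -23$ ($k = \left(-3\right) 4 - 11 = -12 - 11 = -23$)
$\left(444 + k\right) \left(332 - 229\right) = \left(444 - 23\right) \left(332 - 229\right) = 421 \cdot 103 = 43363$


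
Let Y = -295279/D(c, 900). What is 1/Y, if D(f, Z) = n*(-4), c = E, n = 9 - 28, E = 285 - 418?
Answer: -4/15541 ≈ -0.00025738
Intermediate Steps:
E = -133
n = -19
c = -133
D(f, Z) = 76 (D(f, Z) = -19*(-4) = 76)
Y = -15541/4 (Y = -295279/76 = -295279*1/76 = -15541/4 ≈ -3885.3)
1/Y = 1/(-15541/4) = -4/15541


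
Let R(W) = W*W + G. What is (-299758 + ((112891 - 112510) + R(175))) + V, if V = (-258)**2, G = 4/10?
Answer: -1010938/5 ≈ -2.0219e+5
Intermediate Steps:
G = 2/5 (G = 4*(1/10) = 2/5 ≈ 0.40000)
R(W) = 2/5 + W**2 (R(W) = W*W + 2/5 = W**2 + 2/5 = 2/5 + W**2)
V = 66564
(-299758 + ((112891 - 112510) + R(175))) + V = (-299758 + ((112891 - 112510) + (2/5 + 175**2))) + 66564 = (-299758 + (381 + (2/5 + 30625))) + 66564 = (-299758 + (381 + 153127/5)) + 66564 = (-299758 + 155032/5) + 66564 = -1343758/5 + 66564 = -1010938/5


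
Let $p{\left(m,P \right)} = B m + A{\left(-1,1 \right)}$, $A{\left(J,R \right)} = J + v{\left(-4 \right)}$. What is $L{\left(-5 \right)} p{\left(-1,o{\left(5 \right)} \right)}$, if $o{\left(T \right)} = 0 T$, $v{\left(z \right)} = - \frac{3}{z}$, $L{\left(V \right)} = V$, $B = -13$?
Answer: $- \frac{255}{4} \approx -63.75$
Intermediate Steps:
$o{\left(T \right)} = 0$
$A{\left(J,R \right)} = \frac{3}{4} + J$ ($A{\left(J,R \right)} = J - \frac{3}{-4} = J - - \frac{3}{4} = J + \frac{3}{4} = \frac{3}{4} + J$)
$p{\left(m,P \right)} = - \frac{1}{4} - 13 m$ ($p{\left(m,P \right)} = - 13 m + \left(\frac{3}{4} - 1\right) = - 13 m - \frac{1}{4} = - \frac{1}{4} - 13 m$)
$L{\left(-5 \right)} p{\left(-1,o{\left(5 \right)} \right)} = - 5 \left(- \frac{1}{4} - -13\right) = - 5 \left(- \frac{1}{4} + 13\right) = \left(-5\right) \frac{51}{4} = - \frac{255}{4}$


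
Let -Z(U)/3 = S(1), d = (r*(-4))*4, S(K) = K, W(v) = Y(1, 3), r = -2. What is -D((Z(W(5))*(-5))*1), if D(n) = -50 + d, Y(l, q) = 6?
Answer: 18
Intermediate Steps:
W(v) = 6
d = 32 (d = -2*(-4)*4 = 8*4 = 32)
Z(U) = -3 (Z(U) = -3*1 = -3)
D(n) = -18 (D(n) = -50 + 32 = -18)
-D((Z(W(5))*(-5))*1) = -1*(-18) = 18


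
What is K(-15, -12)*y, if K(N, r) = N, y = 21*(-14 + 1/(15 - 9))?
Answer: 8715/2 ≈ 4357.5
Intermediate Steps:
y = -581/2 (y = 21*(-14 + 1/6) = 21*(-14 + ⅙) = 21*(-83/6) = -581/2 ≈ -290.50)
K(-15, -12)*y = -15*(-581/2) = 8715/2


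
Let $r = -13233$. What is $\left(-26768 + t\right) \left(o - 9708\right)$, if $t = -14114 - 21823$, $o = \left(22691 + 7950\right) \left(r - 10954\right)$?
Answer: $46472153770375$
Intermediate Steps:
$o = -741113867$ ($o = \left(22691 + 7950\right) \left(-13233 - 10954\right) = 30641 \left(-24187\right) = -741113867$)
$t = -35937$
$\left(-26768 + t\right) \left(o - 9708\right) = \left(-26768 - 35937\right) \left(-741113867 - 9708\right) = \left(-62705\right) \left(-741123575\right) = 46472153770375$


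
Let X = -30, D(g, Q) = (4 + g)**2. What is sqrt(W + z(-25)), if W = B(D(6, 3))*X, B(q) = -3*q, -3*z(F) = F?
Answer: 5*sqrt(3243)/3 ≈ 94.912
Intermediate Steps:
z(F) = -F/3
W = 9000 (W = -3*(4 + 6)**2*(-30) = -3*10**2*(-30) = -3*100*(-30) = -300*(-30) = 9000)
sqrt(W + z(-25)) = sqrt(9000 - 1/3*(-25)) = sqrt(9000 + 25/3) = sqrt(27025/3) = 5*sqrt(3243)/3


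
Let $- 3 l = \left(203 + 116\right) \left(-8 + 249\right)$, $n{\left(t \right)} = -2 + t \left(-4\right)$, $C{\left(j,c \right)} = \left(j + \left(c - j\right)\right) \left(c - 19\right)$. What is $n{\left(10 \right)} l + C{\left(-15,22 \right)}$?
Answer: $1076372$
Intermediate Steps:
$C{\left(j,c \right)} = c \left(-19 + c\right)$
$n{\left(t \right)} = -2 - 4 t$
$l = - \frac{76879}{3}$ ($l = - \frac{\left(203 + 116\right) \left(-8 + 249\right)}{3} = - \frac{319 \cdot 241}{3} = \left(- \frac{1}{3}\right) 76879 = - \frac{76879}{3} \approx -25626.0$)
$n{\left(10 \right)} l + C{\left(-15,22 \right)} = \left(-2 - 40\right) \left(- \frac{76879}{3}\right) + 22 \left(-19 + 22\right) = \left(-2 - 40\right) \left(- \frac{76879}{3}\right) + 22 \cdot 3 = \left(-42\right) \left(- \frac{76879}{3}\right) + 66 = 1076306 + 66 = 1076372$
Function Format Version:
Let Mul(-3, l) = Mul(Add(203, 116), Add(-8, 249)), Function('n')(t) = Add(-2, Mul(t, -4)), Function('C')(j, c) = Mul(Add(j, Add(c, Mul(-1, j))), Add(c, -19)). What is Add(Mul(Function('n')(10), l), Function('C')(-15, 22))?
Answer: 1076372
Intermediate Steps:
Function('C')(j, c) = Mul(c, Add(-19, c))
Function('n')(t) = Add(-2, Mul(-4, t))
l = Rational(-76879, 3) (l = Mul(Rational(-1, 3), Mul(Add(203, 116), Add(-8, 249))) = Mul(Rational(-1, 3), Mul(319, 241)) = Mul(Rational(-1, 3), 76879) = Rational(-76879, 3) ≈ -25626.)
Add(Mul(Function('n')(10), l), Function('C')(-15, 22)) = Add(Mul(Add(-2, Mul(-4, 10)), Rational(-76879, 3)), Mul(22, Add(-19, 22))) = Add(Mul(Add(-2, -40), Rational(-76879, 3)), Mul(22, 3)) = Add(Mul(-42, Rational(-76879, 3)), 66) = Add(1076306, 66) = 1076372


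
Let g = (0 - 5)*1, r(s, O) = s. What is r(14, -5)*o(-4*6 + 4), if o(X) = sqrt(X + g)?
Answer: 70*I ≈ 70.0*I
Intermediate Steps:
g = -5 (g = -5*1 = -5)
o(X) = sqrt(-5 + X) (o(X) = sqrt(X - 5) = sqrt(-5 + X))
r(14, -5)*o(-4*6 + 4) = 14*sqrt(-5 + (-4*6 + 4)) = 14*sqrt(-5 + (-24 + 4)) = 14*sqrt(-5 - 20) = 14*sqrt(-25) = 14*(5*I) = 70*I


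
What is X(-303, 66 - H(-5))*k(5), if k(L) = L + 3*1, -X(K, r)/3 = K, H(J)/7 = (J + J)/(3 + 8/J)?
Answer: 7272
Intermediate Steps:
H(J) = 14*J/(3 + 8/J) (H(J) = 7*((J + J)/(3 + 8/J)) = 7*((2*J)/(3 + 8/J)) = 7*(2*J/(3 + 8/J)) = 14*J/(3 + 8/J))
X(K, r) = -3*K
k(L) = 3 + L (k(L) = L + 3 = 3 + L)
X(-303, 66 - H(-5))*k(5) = (-3*(-303))*(3 + 5) = 909*8 = 7272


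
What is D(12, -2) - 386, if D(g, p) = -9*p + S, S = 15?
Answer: -353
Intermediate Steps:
D(g, p) = 15 - 9*p (D(g, p) = -9*p + 15 = 15 - 9*p)
D(12, -2) - 386 = (15 - 9*(-2)) - 386 = (15 + 18) - 386 = 33 - 386 = -353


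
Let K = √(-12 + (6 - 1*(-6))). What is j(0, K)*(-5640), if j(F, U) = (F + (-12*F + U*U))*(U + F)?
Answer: 0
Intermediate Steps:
K = 0 (K = √(-12 + (6 + 6)) = √(-12 + 12) = √0 = 0)
j(F, U) = (F + U)*(U² - 11*F) (j(F, U) = (F + (-12*F + U²))*(F + U) = (F + (U² - 12*F))*(F + U) = (U² - 11*F)*(F + U) = (F + U)*(U² - 11*F))
j(0, K)*(-5640) = (0³ - 11*0² + 0*0² - 11*0*0)*(-5640) = (0 - 11*0 + 0*0 + 0)*(-5640) = (0 + 0 + 0 + 0)*(-5640) = 0*(-5640) = 0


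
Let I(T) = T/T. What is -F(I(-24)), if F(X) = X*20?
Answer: -20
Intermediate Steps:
I(T) = 1
F(X) = 20*X
-F(I(-24)) = -20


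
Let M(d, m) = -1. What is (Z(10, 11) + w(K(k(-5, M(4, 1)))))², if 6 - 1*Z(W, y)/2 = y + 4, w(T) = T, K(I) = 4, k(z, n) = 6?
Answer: 196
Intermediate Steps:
Z(W, y) = 4 - 2*y (Z(W, y) = 12 - 2*(y + 4) = 12 - 2*(4 + y) = 12 + (-8 - 2*y) = 4 - 2*y)
(Z(10, 11) + w(K(k(-5, M(4, 1)))))² = ((4 - 2*11) + 4)² = ((4 - 22) + 4)² = (-18 + 4)² = (-14)² = 196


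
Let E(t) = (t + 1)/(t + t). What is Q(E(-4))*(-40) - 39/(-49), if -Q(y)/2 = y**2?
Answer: 2361/196 ≈ 12.046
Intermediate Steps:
E(t) = (1 + t)/(2*t) (E(t) = (1 + t)/((2*t)) = (1 + t)*(1/(2*t)) = (1 + t)/(2*t))
Q(y) = -2*y**2
Q(E(-4))*(-40) - 39/(-49) = -2*(1 - 4)**2/64*(-40) - 39/(-49) = -2*((1/2)*(-1/4)*(-3))**2*(-40) - 39*(-1/49) = -2*(3/8)**2*(-40) + 39/49 = -2*9/64*(-40) + 39/49 = -9/32*(-40) + 39/49 = 45/4 + 39/49 = 2361/196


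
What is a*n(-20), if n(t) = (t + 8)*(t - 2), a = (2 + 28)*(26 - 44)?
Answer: -142560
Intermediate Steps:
a = -540 (a = 30*(-18) = -540)
n(t) = (-2 + t)*(8 + t) (n(t) = (8 + t)*(-2 + t) = (-2 + t)*(8 + t))
a*n(-20) = -540*(-16 + (-20)² + 6*(-20)) = -540*(-16 + 400 - 120) = -540*264 = -142560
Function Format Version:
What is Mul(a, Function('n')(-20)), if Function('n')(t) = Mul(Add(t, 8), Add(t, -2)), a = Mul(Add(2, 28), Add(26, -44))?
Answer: -142560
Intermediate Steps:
a = -540 (a = Mul(30, -18) = -540)
Function('n')(t) = Mul(Add(-2, t), Add(8, t)) (Function('n')(t) = Mul(Add(8, t), Add(-2, t)) = Mul(Add(-2, t), Add(8, t)))
Mul(a, Function('n')(-20)) = Mul(-540, Add(-16, Pow(-20, 2), Mul(6, -20))) = Mul(-540, Add(-16, 400, -120)) = Mul(-540, 264) = -142560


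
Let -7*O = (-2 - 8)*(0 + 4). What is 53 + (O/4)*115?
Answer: 1521/7 ≈ 217.29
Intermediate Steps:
O = 40/7 (O = -(-2 - 8)*(0 + 4)/7 = -(-10)*4/7 = -⅐*(-40) = 40/7 ≈ 5.7143)
53 + (O/4)*115 = 53 + ((40/7)/4)*115 = 53 + ((¼)*(40/7))*115 = 53 + (10/7)*115 = 53 + 1150/7 = 1521/7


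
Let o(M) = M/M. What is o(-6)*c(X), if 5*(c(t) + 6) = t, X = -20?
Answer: -10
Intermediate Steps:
o(M) = 1
c(t) = -6 + t/5
o(-6)*c(X) = 1*(-6 + (⅕)*(-20)) = 1*(-6 - 4) = 1*(-10) = -10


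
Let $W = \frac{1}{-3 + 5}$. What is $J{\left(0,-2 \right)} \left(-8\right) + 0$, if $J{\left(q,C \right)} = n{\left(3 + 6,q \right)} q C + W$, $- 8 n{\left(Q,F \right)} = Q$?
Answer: $-4$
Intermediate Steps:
$n{\left(Q,F \right)} = - \frac{Q}{8}$
$W = \frac{1}{2} \approx 0.5$
$J{\left(q,C \right)} = \frac{1}{2} - \frac{9 C q}{8}$ ($J{\left(q,C \right)} = - \frac{3 + 6}{8} q C + \frac{1}{2} = \left(- \frac{1}{8}\right) 9 q C + \frac{1}{2} = - \frac{9 q}{8} C + \frac{1}{2} = - \frac{9 C q}{8} + \frac{1}{2} = \frac{1}{2} - \frac{9 C q}{8}$)
$J{\left(0,-2 \right)} \left(-8\right) + 0 = \left(\frac{1}{2} - \left(- \frac{9}{4}\right) 0\right) \left(-8\right) + 0 = \left(\frac{1}{2} + 0\right) \left(-8\right) + 0 = \frac{1}{2} \left(-8\right) + 0 = -4 + 0 = -4$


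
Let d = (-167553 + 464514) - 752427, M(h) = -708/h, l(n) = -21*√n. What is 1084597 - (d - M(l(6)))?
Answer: 1540063 + 118*√6/21 ≈ 1.5401e+6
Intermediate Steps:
d = -455466 (d = 296961 - 752427 = -455466)
1084597 - (d - M(l(6))) = 1084597 - (-455466 - (-708)/((-21*√6))) = 1084597 - (-455466 - (-708)*(-√6/126)) = 1084597 - (-455466 - 118*√6/21) = 1084597 + (455466 + 118*√6/21) = 1540063 + 118*√6/21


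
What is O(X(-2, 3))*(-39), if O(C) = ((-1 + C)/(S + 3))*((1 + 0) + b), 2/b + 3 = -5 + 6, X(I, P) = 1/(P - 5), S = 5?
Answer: 0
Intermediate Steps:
X(I, P) = 1/(-5 + P)
b = -1 (b = 2/(-3 + (-5 + 6)) = 2/(-3 + 1) = 2/(-2) = 2*(-½) = -1)
O(C) = 0 (O(C) = ((-1 + C)/(5 + 3))*((1 + 0) - 1) = ((-1 + C)/8)*(1 - 1) = ((-1 + C)*(⅛))*0 = (-⅛ + C/8)*0 = 0)
O(X(-2, 3))*(-39) = 0*(-39) = 0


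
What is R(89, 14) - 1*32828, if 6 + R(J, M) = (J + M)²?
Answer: -22225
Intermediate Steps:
R(J, M) = -6 + (J + M)²
R(89, 14) - 1*32828 = (-6 + (89 + 14)²) - 1*32828 = (-6 + 103²) - 32828 = (-6 + 10609) - 32828 = 10603 - 32828 = -22225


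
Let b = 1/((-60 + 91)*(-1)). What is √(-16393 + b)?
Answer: 2*I*√3938426/31 ≈ 128.04*I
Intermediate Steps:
b = -1/31 (b = 1/(31*(-1)) = 1/(-31) = -1/31 ≈ -0.032258)
√(-16393 + b) = √(-16393 - 1/31) = √(-508184/31) = 2*I*√3938426/31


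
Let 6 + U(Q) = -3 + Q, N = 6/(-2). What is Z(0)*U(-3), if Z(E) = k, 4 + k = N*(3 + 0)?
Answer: 156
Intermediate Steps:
N = -3 (N = 6*(-½) = -3)
k = -13 (k = -4 - 3*(3 + 0) = -4 - 3*3 = -4 - 9 = -13)
Z(E) = -13
U(Q) = -9 + Q (U(Q) = -6 + (-3 + Q) = -9 + Q)
Z(0)*U(-3) = -13*(-9 - 3) = -13*(-12) = 156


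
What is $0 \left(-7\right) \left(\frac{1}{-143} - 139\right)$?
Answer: $0$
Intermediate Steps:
$0 \left(-7\right) \left(\frac{1}{-143} - 139\right) = 0 \left(- \frac{1}{143} - 139\right) = 0 \left(- \frac{19878}{143}\right) = 0$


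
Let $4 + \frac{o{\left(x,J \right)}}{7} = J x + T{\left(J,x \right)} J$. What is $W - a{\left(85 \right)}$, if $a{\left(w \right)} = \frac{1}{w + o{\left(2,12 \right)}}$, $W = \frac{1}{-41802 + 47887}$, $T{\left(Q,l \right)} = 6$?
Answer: $- \frac{5356}{4435965} \approx -0.0012074$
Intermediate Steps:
$W = \frac{1}{6085} \approx 0.00016434$
$o{\left(x,J \right)} = -28 + 42 J + 7 J x$ ($o{\left(x,J \right)} = -28 + 7 \left(J x + 6 J\right) = -28 + 7 \left(6 J + J x\right) = -28 + \left(42 J + 7 J x\right) = -28 + 42 J + 7 J x$)
$a{\left(w \right)} = \frac{1}{644 + w}$ ($a{\left(w \right)} = \frac{1}{w + \left(-28 + 42 \cdot 12 + 7 \cdot 12 \cdot 2\right)} = \frac{1}{w + \left(-28 + 504 + 168\right)} = \frac{1}{w + 644} = \frac{1}{644 + w}$)
$W - a{\left(85 \right)} = \frac{1}{6085} - \frac{1}{644 + 85} = \frac{1}{6085} - \frac{1}{729} = - \frac{5356}{4435965}$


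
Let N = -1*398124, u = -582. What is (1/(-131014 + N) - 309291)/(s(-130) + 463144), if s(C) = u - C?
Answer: -163657621159/244827919496 ≈ -0.66846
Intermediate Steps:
s(C) = -582 - C
N = -398124
(1/(-131014 + N) - 309291)/(s(-130) + 463144) = (1/(-131014 - 398124) - 309291)/((-582 - 1*(-130)) + 463144) = (1/(-529138) - 309291)/((-582 + 130) + 463144) = (-1/529138 - 309291)/(-452 + 463144) = -163657621159/529138/462692 = -163657621159/529138*1/462692 = -163657621159/244827919496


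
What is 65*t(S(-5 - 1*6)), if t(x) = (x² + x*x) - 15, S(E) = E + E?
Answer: 61945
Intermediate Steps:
S(E) = 2*E
t(x) = -15 + 2*x² (t(x) = (x² + x²) - 15 = 2*x² - 15 = -15 + 2*x²)
65*t(S(-5 - 1*6)) = 65*(-15 + 2*(2*(-5 - 1*6))²) = 65*(-15 + 2*(2*(-5 - 6))²) = 65*(-15 + 2*(2*(-11))²) = 65*(-15 + 2*(-22)²) = 65*(-15 + 2*484) = 65*(-15 + 968) = 65*953 = 61945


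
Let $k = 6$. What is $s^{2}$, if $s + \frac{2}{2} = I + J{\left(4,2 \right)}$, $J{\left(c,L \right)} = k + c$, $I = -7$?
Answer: $4$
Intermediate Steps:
$J{\left(c,L \right)} = 6 + c$
$s = 2$ ($s = -1 + \left(-7 + \left(6 + 4\right)\right) = -1 + \left(-7 + 10\right) = -1 + 3 = 2$)
$s^{2} = 2^{2} = 4$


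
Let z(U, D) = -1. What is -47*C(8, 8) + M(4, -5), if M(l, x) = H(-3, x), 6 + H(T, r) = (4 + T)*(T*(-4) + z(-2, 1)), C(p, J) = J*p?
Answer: -3003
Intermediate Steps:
H(T, r) = -6 + (-1 - 4*T)*(4 + T) (H(T, r) = -6 + (4 + T)*(T*(-4) - 1) = -6 + (4 + T)*(-4*T - 1) = -6 + (4 + T)*(-1 - 4*T) = -6 + (-1 - 4*T)*(4 + T))
M(l, x) = 5 (M(l, x) = -10 - 17*(-3) - 4*(-3)**2 = -10 + 51 - 4*9 = -10 + 51 - 36 = 5)
-47*C(8, 8) + M(4, -5) = -376*8 + 5 = -47*64 + 5 = -3008 + 5 = -3003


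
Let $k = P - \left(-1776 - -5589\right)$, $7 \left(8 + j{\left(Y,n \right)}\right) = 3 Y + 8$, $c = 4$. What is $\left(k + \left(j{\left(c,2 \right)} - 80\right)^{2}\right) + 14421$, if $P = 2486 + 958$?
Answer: $\frac{1043764}{49} \approx 21301.0$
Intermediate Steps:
$P = 3444$
$j{\left(Y,n \right)} = - \frac{48}{7} + \frac{3 Y}{7}$ ($j{\left(Y,n \right)} = -8 + \frac{3 Y + 8}{7} = -8 + \frac{8 + 3 Y}{7} = -8 + \left(\frac{8}{7} + \frac{3 Y}{7}\right) = - \frac{48}{7} + \frac{3 Y}{7}$)
$k = -369$ ($k = 3444 - \left(-1776 - -5589\right) = 3444 - \left(-1776 + 5589\right) = 3444 - 3813 = -369$)
$\left(k + \left(j{\left(c,2 \right)} - 80\right)^{2}\right) + 14421 = \left(-369 + \left(\left(- \frac{48}{7} + \frac{3}{7} \cdot 4\right) - 80\right)^{2}\right) + 14421 = \left(-369 + \left(\left(- \frac{48}{7} + \frac{12}{7}\right) - 80\right)^{2}\right) + 14421 = \left(-369 + \left(- \frac{36}{7} - 80\right)^{2}\right) + 14421 = \left(-369 + \left(- \frac{596}{7}\right)^{2}\right) + 14421 = \left(-369 + \frac{355216}{49}\right) + 14421 = \frac{337135}{49} + 14421 = \frac{1043764}{49}$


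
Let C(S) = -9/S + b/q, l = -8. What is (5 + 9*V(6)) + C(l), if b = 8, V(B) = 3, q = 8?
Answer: 273/8 ≈ 34.125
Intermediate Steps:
C(S) = 1 - 9/S (C(S) = -9/S + 8/8 = -9/S + 8*(1/8) = -9/S + 1 = 1 - 9/S)
(5 + 9*V(6)) + C(l) = (5 + 9*3) + (-9 - 8)/(-8) = (5 + 27) - 1/8*(-17) = 32 + 17/8 = 273/8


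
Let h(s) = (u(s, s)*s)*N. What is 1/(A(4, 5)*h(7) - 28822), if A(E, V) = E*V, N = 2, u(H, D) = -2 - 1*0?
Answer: -1/29382 ≈ -3.4034e-5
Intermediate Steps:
u(H, D) = -2 (u(H, D) = -2 + 0 = -2)
h(s) = -4*s (h(s) = -2*s*2 = -4*s)
1/(A(4, 5)*h(7) - 28822) = 1/((4*5)*(-4*7) - 28822) = 1/(20*(-28) - 28822) = 1/(-560 - 28822) = 1/(-29382) = -1/29382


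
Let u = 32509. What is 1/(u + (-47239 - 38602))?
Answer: -1/53332 ≈ -1.8750e-5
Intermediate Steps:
1/(u + (-47239 - 38602)) = 1/(32509 + (-47239 - 38602)) = 1/(32509 - 85841) = 1/(-53332) = -1/53332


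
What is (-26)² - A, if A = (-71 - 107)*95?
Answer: 17586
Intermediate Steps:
A = -16910 (A = -178*95 = -16910)
(-26)² - A = (-26)² - 1*(-16910) = 676 + 16910 = 17586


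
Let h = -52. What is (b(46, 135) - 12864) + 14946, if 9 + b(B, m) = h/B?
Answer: 47653/23 ≈ 2071.9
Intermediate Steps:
b(B, m) = -9 - 52/B
(b(46, 135) - 12864) + 14946 = ((-9 - 52/46) - 12864) + 14946 = ((-9 - 52*1/46) - 12864) + 14946 = ((-9 - 26/23) - 12864) + 14946 = (-233/23 - 12864) + 14946 = -296105/23 + 14946 = 47653/23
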